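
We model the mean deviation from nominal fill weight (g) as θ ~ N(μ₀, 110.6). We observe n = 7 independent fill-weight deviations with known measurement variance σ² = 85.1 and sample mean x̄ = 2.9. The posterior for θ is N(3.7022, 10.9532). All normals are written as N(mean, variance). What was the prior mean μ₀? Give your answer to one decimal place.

μ₀ = 11.0

With known observation variance, the Normal–Normal posterior has precision τ_n = τ₀ + n/σ² and mean μ_n = (τ₀μ₀ + (n/σ²)x̄)/τ_n.
Here τ₀ = 1/110.6 = 0.009042 and τ_data = 7/85.1 = 0.082256, so τ_n = 0.091298.
Rearranging for μ₀: μ₀ = (μ_n·τ_n − τ_data·x̄)/τ₀ = (3.7022·0.091298 − 0.082256·2.9) / 0.009042 = 0.099461/0.009042 ≈ 11.0.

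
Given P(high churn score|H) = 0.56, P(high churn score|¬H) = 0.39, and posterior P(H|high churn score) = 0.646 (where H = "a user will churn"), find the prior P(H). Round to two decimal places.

P(H) = 0.56

Bayes' rule in odds form gives O(H|E) = O(H)·[P(E|H)/P(E|¬H)], hence O(H) = O(H|E)/LR.
Posterior odds = 0.646/(1−0.646) = 1.8249. LR = 0.56/0.39 = 1.4359.
Prior odds = 1.8249/1.4359 = 1.2709, so P(H) = 1.2709/(1+1.2709) ≈ 0.56.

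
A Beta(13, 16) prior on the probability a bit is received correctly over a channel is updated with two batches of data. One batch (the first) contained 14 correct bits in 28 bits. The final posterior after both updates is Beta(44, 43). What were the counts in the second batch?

17 correct bits and 13 errors

Because Beta–binomial updating is additive in the counts, the combined data contributed (α_post−α_prior, β_post−β_prior) successes and failures.
Total across both batches: 44−13=31 correct bits, 43−16=27 errors.
Subtract the first batch: 31−14=17 correct bits and 27−14=13 errors.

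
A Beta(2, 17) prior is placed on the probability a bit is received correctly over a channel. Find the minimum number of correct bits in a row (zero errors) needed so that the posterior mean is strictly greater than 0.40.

k = 10

After k correct bits and 0 errors the posterior is Beta(2+k, 17), with mean (2+k)/(2+17+k).
Set (2+k)/(19+k) > 0.40 and solve: k > (0.40·19 − 2)/(1 − 0.40) = 9.333.
The smallest integer exceeding 9.333 is 10, and checking k=10: (12)/(29) = 0.4138 > 0.40.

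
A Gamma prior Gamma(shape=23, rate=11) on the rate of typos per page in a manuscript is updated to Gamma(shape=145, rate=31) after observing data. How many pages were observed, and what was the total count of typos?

n = 20 pages with total 122 typos

A Gamma(α, β) prior (rate parametrization) on a Poisson rate with n observations summing to S gives posterior Gamma(α+S, β+n).
Matching: Σxᵢ = 145 − 23 = 122 and n = 31 − 11 = 20.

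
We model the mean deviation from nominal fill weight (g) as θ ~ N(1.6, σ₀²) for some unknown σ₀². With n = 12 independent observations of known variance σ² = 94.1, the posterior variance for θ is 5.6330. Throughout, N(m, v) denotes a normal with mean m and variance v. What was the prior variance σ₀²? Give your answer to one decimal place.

For the Normal–Normal model with known σ², precisions add: τ_n = τ₀ + n/σ².
So 1/σ₀² = 1/5.6330 − 12/94.1 = 0.177525 − 0.127524 = 0.050001.
Hence σ₀² = 1/0.050001 ≈ 20.0.

σ₀² = 20.0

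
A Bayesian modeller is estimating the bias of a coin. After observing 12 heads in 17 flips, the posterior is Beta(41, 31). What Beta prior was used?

Beta(29, 26)

Beta is conjugate to the binomial likelihood: posterior = Beta(α+s, β+f).
So α = 41 − 12 = 29 and β = 31 − 5 = 26.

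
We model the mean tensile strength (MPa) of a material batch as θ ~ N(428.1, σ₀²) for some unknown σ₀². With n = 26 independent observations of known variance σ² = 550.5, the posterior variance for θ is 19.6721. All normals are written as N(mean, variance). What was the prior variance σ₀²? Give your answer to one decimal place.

σ₀² = 277.5

Posterior precision equals prior precision plus data precision: 1/σ_n² = 1/σ₀² + n/σ².
So 1/σ₀² = 1/19.6721 − 26/550.5 = 0.050833 − 0.047230 = 0.003603.
Hence σ₀² = 1/0.003603 ≈ 277.5.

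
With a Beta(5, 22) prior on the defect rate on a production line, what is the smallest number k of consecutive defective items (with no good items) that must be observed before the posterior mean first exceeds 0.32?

k = 6

After k defective items and 0 good items the posterior is Beta(5+k, 22), with mean (5+k)/(5+22+k).
Set (5+k)/(27+k) > 0.32 and solve: k > (0.32·27 − 5)/(1 − 0.32) = 5.353.
The smallest integer exceeding 5.353 is 6, and checking k=6: (11)/(33) = 0.3333 > 0.32.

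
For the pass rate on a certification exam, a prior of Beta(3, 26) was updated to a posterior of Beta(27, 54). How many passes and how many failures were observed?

A Beta(α, β) prior with s successes and f failures in binomial data gives a Beta(α+s, β+f) posterior.
So s = 27 − 3 = 24 and f = 54 − 26 = 28.

24 passes and 28 failures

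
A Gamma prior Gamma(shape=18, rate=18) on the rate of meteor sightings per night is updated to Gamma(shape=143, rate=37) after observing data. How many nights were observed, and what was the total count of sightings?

n = 19 nights with total 125 sightings

Gamma–Poisson conjugacy: posterior shape = α + Σxᵢ, posterior rate = β + n.
Matching: Σxᵢ = 143 − 18 = 125 and n = 37 − 18 = 19.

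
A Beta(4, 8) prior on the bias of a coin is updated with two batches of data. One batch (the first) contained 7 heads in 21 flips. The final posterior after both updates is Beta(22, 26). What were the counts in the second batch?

11 heads and 4 tails

Sequential conjugate updates are equivalent to a single update on the pooled data, so total successes = posterior α − prior α and total failures = posterior β − prior β.
Total across both batches: 22−4=18 heads, 26−8=18 tails.
Subtract the first batch: 18−7=11 heads and 18−14=4 tails.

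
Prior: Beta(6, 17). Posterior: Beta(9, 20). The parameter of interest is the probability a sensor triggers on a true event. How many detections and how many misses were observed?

3 detections and 3 misses

Under Beta–binomial conjugacy the posterior parameters are (a+s, b+f).
So s = 9 − 6 = 3 and f = 20 − 17 = 3.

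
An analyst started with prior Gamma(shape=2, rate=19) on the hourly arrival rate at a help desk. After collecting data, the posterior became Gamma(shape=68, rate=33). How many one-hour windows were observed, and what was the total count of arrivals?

n = 14 one-hour windows with total 66 arrivals

Gamma–Poisson conjugacy: posterior shape = α + Σxᵢ, posterior rate = β + n.
Matching: Σxᵢ = 68 − 2 = 66 and n = 33 − 19 = 14.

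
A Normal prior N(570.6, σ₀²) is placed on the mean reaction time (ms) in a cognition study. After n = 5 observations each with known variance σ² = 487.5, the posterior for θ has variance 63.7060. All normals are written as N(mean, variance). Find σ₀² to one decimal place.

Posterior precision equals prior precision plus data precision: 1/σ_n² = 1/σ₀² + n/σ².
So 1/σ₀² = 1/63.7060 − 5/487.5 = 0.015697 − 0.010256 = 0.005441.
Hence σ₀² = 1/0.005441 ≈ 183.8.

σ₀² = 183.8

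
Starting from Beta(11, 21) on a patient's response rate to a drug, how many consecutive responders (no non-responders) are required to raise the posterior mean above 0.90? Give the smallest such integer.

After k responders and 0 non-responders the posterior is Beta(11+k, 21), with mean (11+k)/(11+21+k).
Set (11+k)/(32+k) > 0.90 and solve: k > (0.90·32 − 11)/(1 − 0.90) = 178.000.
The smallest integer exceeding 178.000 is 179, and checking k=179: (190)/(211) = 0.9005 > 0.90.

k = 179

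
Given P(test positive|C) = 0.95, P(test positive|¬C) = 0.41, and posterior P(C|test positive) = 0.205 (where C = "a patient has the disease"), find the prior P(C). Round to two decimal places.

Bayes' rule in odds form gives O(C|E) = O(C)·[P(E|C)/P(E|¬C)], hence O(C) = O(C|E)/LR.
Posterior odds = 0.205/(1−0.205) = 0.2579. LR = 0.95/0.41 = 2.3171.
Prior odds = 0.2579/2.3171 = 0.1113, so P(C) = 0.1113/(1+0.1113) ≈ 0.10.

P(C) = 0.10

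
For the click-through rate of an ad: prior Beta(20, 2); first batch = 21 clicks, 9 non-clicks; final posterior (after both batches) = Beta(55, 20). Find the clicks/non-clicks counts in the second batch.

Because Beta–binomial updating is additive in the counts, the combined data contributed (α_post−α_prior, β_post−β_prior) successes and failures.
Total across both batches: 55−20=35 clicks, 20−2=18 non-clicks.
Subtract the first batch: 35−21=14 clicks and 18−9=9 non-clicks.

14 clicks and 9 non-clicks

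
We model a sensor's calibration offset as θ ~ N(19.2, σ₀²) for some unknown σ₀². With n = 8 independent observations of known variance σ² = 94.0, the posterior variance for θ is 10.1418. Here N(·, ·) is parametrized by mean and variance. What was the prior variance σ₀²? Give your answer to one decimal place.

σ₀² = 74.1

For the Normal–Normal model with known σ², precisions add: τ_n = τ₀ + n/σ².
So 1/σ₀² = 1/10.1418 − 8/94.0 = 0.098602 − 0.085106 = 0.013496.
Hence σ₀² = 1/0.013496 ≈ 74.1.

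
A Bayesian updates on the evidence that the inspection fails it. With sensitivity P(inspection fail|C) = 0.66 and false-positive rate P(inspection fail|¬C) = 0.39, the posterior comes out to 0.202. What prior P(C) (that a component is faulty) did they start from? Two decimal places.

P(C) = 0.13

Bayes' rule in odds form gives O(C|E) = O(C)·[P(E|C)/P(E|¬C)], hence O(C) = O(C|E)/LR.
Posterior odds = 0.202/(1−0.202) = 0.2531. LR = 0.66/0.39 = 1.6923.
Prior odds = 0.2531/1.6923 = 0.1496, so P(C) = 0.1496/(1+0.1496) ≈ 0.13.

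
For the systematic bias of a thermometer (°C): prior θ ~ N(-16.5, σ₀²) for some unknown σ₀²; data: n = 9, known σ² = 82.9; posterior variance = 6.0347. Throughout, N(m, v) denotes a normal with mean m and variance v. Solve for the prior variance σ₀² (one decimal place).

σ₀² = 17.5

Posterior precision equals prior precision plus data precision: 1/σ_n² = 1/σ₀² + n/σ².
So 1/σ₀² = 1/6.0347 − 9/82.9 = 0.165708 − 0.108565 = 0.057143.
Hence σ₀² = 1/0.057143 ≈ 17.5.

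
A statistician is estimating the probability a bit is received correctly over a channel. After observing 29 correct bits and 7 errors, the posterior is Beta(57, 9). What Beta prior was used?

Beta(28, 2)

Under Beta–binomial conjugacy the posterior parameters are (a+s, b+f).
So a = 57 − 29 = 28 and b = 9 − 7 = 2.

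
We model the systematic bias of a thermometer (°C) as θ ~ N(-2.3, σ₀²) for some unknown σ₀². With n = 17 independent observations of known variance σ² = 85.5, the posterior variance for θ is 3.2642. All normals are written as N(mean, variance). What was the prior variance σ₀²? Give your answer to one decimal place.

σ₀² = 9.3

For the Normal–Normal model with known σ², precisions add: τ_n = τ₀ + n/σ².
So 1/σ₀² = 1/3.2642 − 17/85.5 = 0.306354 − 0.198830 = 0.107524.
Hence σ₀² = 1/0.107524 ≈ 9.3.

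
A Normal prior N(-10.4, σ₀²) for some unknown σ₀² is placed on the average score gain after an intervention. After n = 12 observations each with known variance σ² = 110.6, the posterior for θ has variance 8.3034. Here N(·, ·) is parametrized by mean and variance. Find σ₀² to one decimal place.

Posterior precision equals prior precision plus data precision: 1/σ_n² = 1/σ₀² + n/σ².
So 1/σ₀² = 1/8.3034 − 12/110.6 = 0.120433 − 0.108499 = 0.011934.
Hence σ₀² = 1/0.011934 ≈ 83.8.

σ₀² = 83.8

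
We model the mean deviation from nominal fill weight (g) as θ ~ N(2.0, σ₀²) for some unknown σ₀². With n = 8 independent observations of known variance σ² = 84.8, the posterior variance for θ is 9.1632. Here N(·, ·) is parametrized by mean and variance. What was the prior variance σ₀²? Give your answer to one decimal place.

σ₀² = 67.6

For the Normal–Normal model with known σ², precisions add: τ_n = τ₀ + n/σ².
So 1/σ₀² = 1/9.1632 − 8/84.8 = 0.109132 − 0.094340 = 0.014792.
Hence σ₀² = 1/0.014792 ≈ 67.6.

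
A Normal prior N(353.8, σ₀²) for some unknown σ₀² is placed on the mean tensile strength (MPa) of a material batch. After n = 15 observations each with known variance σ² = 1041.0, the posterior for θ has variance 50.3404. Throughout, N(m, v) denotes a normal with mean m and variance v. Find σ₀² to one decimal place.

For the Normal–Normal model with known σ², precisions add: τ_n = τ₀ + n/σ².
So 1/σ₀² = 1/50.3404 − 15/1041.0 = 0.019865 − 0.014409 = 0.005456.
Hence σ₀² = 1/0.005456 ≈ 183.3.

σ₀² = 183.3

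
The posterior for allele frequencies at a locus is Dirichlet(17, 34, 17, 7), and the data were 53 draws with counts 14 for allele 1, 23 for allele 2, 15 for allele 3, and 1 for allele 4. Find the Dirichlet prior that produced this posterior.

Dirichlet(3, 11, 2, 6)

For a Dirichlet(α) prior with multinomial counts c, the posterior is Dirichlet(α + c) componentwise.
Subtract each count from the matching posterior parameter: 17−14=3, 34−23=11, 17−15=2, 7−1=6.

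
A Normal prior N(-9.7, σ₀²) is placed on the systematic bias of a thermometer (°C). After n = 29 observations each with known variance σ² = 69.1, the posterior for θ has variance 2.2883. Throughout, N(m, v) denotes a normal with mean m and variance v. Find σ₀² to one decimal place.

σ₀² = 57.7

Posterior precision equals prior precision plus data precision: 1/σ_n² = 1/σ₀² + n/σ².
So 1/σ₀² = 1/2.2883 − 29/69.1 = 0.437006 − 0.419682 = 0.017324.
Hence σ₀² = 1/0.017324 ≈ 57.7.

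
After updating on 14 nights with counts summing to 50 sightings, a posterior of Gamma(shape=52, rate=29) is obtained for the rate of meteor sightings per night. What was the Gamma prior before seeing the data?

A Gamma(α, β) prior (rate parametrization) on a Poisson rate with n observations summing to S gives posterior Gamma(α+S, β+n).
So α = 52 − 50 = 2 and β = 29 − 14 = 15.

Gamma(shape=2, rate=15)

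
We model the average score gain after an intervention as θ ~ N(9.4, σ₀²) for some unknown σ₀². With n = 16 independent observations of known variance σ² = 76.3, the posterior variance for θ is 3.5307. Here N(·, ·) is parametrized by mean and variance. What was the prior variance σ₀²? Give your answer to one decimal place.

For the Normal–Normal model with known σ², precisions add: τ_n = τ₀ + n/σ².
So 1/σ₀² = 1/3.5307 − 16/76.3 = 0.283230 − 0.209699 = 0.073531.
Hence σ₀² = 1/0.073531 ≈ 13.6.

σ₀² = 13.6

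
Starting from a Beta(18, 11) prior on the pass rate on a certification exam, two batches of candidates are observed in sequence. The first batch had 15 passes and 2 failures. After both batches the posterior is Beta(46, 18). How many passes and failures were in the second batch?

Sequential conjugate updates are equivalent to a single update on the pooled data, so total successes = posterior α − prior α and total failures = posterior β − prior β.
Total across both batches: 46−18=28 passes, 18−11=7 failures.
Subtract the first batch: 28−15=13 passes and 7−2=5 failures.

13 passes and 5 failures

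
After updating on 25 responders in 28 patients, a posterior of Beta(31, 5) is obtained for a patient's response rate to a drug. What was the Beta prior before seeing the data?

Beta is conjugate to the binomial likelihood: posterior = Beta(α+s, β+f).
So α = 31 − 25 = 6 and β = 5 − 3 = 2.

Beta(6, 2)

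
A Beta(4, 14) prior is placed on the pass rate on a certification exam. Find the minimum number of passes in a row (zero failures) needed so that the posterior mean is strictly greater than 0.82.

After k passes and 0 failures the posterior is Beta(4+k, 14), with mean (4+k)/(4+14+k).
Set (4+k)/(18+k) > 0.82 and solve: k > (0.82·18 − 4)/(1 − 0.82) = 59.778.
The smallest integer exceeding 59.778 is 60.

k = 60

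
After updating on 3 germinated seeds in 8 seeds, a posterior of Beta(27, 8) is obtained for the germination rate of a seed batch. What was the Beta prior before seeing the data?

Beta(24, 3)

Beta is conjugate to the binomial likelihood: posterior = Beta(α+s, β+f).
Subtract the data counts: 27−3=24, 8−5=3.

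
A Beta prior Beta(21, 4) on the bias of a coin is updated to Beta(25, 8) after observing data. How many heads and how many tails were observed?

4 heads and 4 tails

Under Beta–binomial conjugacy the posterior parameters are (α+s, β+f).
So s = 25 − 21 = 4 and f = 8 − 4 = 4.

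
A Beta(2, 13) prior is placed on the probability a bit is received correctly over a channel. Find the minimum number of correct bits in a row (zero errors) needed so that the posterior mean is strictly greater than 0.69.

After k correct bits and 0 errors the posterior is Beta(2+k, 13), with mean (2+k)/(2+13+k).
Set (2+k)/(15+k) > 0.69 and solve: k > (0.69·15 − 2)/(1 − 0.69) = 26.935.
The smallest integer exceeding 26.935 is 27.

k = 27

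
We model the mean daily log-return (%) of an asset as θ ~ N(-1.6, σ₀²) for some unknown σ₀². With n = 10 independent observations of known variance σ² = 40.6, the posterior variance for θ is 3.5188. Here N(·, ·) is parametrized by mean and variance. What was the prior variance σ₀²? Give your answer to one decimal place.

σ₀² = 26.4

For the Normal–Normal model with known σ², precisions add: τ_n = τ₀ + n/σ².
So 1/σ₀² = 1/3.5188 − 10/40.6 = 0.284188 − 0.246305 = 0.037883.
Hence σ₀² = 1/0.037883 ≈ 26.4.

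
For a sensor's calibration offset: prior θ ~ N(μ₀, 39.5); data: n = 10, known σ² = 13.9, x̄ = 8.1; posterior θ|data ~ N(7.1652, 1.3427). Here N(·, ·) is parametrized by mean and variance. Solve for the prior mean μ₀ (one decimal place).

μ₀ = -19.4

The posterior mean is a precision-weighted average: μ_n = (τ₀μ₀ + τ_data·x̄)/(τ₀+τ_data), with τ₀=1/σ₀² and τ_data=n/σ².
Here τ₀ = 1/39.5 = 0.025316 and τ_data = 10/13.9 = 0.719424, so τ_n = 0.744740.
Rearranging for μ₀: μ₀ = (μ_n·τ_n − τ_data·x̄)/τ₀ = (7.1652·0.744740 − 0.719424·8.1) / 0.025316 = -0.491123/0.025316 ≈ -19.4.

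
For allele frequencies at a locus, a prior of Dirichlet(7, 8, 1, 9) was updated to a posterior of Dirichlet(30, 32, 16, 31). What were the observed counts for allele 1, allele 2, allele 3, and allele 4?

For a Dirichlet(α) prior with multinomial counts c, the posterior is Dirichlet(α + c) componentwise.
Counts are posterior − prior componentwise: 30−7=23, 32−8=24, 16−1=15, 31−9=22.

counts (23, 24, 15, 22)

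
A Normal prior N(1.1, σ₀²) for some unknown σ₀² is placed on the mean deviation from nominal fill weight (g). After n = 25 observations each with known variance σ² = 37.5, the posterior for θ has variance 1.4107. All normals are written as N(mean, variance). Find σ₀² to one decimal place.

For the Normal–Normal model with known σ², precisions add: τ_n = τ₀ + n/σ².
So 1/σ₀² = 1/1.4107 − 25/37.5 = 0.708868 − 0.666667 = 0.042201.
Hence σ₀² = 1/0.042201 ≈ 23.7.

σ₀² = 23.7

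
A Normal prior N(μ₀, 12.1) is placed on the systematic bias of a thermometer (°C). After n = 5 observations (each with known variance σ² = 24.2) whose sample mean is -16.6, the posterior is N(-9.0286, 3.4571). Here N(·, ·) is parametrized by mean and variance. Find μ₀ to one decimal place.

With known observation variance, the Normal–Normal posterior has precision τ_n = τ₀ + n/σ² and mean μ_n = (τ₀μ₀ + (n/σ²)x̄)/τ_n.
Here τ₀ = 1/12.1 = 0.082645 and τ_data = 5/24.2 = 0.206612, so τ_n = 0.289257.
Rearranging for μ₀: μ₀ = (μ_n·τ_n − τ_data·x̄)/τ₀ = (-9.0286·0.289257 − 0.206612·-16.6) / 0.082645 = 0.818173/0.082645 ≈ 9.9.

μ₀ = 9.9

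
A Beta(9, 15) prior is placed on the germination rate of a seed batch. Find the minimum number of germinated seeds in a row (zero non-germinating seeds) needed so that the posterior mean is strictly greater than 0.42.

k = 2

After k germinated seeds and 0 non-germinating seeds the posterior is Beta(9+k, 15), with mean (9+k)/(9+15+k).
Set (9+k)/(24+k) > 0.42 and solve: k > (0.42·24 − 9)/(1 − 0.42) = 1.862.
The smallest integer exceeding 1.862 is 2.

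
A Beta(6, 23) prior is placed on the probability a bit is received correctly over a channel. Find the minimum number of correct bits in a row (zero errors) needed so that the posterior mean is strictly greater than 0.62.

k = 32

After k correct bits and 0 errors the posterior is Beta(6+k, 23), with mean (6+k)/(6+23+k).
Set (6+k)/(29+k) > 0.62 and solve: k > (0.62·29 − 6)/(1 − 0.62) = 31.526.
The smallest integer exceeding 31.526 is 32, and checking k=32: (38)/(61) = 0.6230 > 0.62.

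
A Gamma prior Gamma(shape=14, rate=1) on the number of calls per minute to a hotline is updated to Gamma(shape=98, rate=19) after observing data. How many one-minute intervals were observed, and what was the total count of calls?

A Gamma(α, β) prior (rate parametrization) on a Poisson rate with n observations summing to S gives posterior Gamma(α+S, β+n).
Matching: Σxᵢ = 98 − 14 = 84 and n = 19 − 1 = 18.

n = 18 one-minute intervals with total 84 calls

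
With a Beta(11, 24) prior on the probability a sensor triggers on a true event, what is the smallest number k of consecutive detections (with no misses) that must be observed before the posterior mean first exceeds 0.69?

After k detections and 0 misses the posterior is Beta(11+k, 24), with mean (11+k)/(11+24+k).
Set (11+k)/(35+k) > 0.69 and solve: k > (0.69·35 − 11)/(1 − 0.69) = 42.419.
The smallest integer exceeding 42.419 is 43.

k = 43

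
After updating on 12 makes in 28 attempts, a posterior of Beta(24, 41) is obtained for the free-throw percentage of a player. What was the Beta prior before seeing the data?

Beta(12, 25)

Beta is conjugate to the binomial likelihood: posterior = Beta(α+s, β+f).
Subtract the data counts: 24−12=12, 41−16=25.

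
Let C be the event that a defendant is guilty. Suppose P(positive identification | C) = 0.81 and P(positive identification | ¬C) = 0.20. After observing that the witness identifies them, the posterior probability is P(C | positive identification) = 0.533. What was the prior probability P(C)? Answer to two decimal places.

Bayes' rule in odds form gives O(C|E) = O(C)·[P(E|C)/P(E|¬C)], hence O(C) = O(C|E)/LR.
Posterior odds = 0.533/(1−0.533) = 1.1413. LR = 0.81/0.20 = 4.0500.
Prior odds = 1.1413/4.0500 = 0.2818, so P(C) = 0.2818/(1+0.2818) ≈ 0.22.

P(C) = 0.22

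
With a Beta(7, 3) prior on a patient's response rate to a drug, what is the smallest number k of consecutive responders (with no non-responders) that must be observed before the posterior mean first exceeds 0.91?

After k responders and 0 non-responders the posterior is Beta(7+k, 3), with mean (7+k)/(7+3+k).
Set (7+k)/(10+k) > 0.91 and solve: k > (0.91·10 − 7)/(1 − 0.91) = 23.333.
The smallest integer exceeding 23.333 is 24, and checking k=24: (31)/(34) = 0.9118 > 0.91.

k = 24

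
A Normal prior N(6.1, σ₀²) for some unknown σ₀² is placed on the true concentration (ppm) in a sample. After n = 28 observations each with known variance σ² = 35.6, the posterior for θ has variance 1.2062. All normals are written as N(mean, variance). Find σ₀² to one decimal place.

For the Normal–Normal model with known σ², precisions add: τ_n = τ₀ + n/σ².
So 1/σ₀² = 1/1.2062 − 28/35.6 = 0.829050 − 0.786517 = 0.042533.
Hence σ₀² = 1/0.042533 ≈ 23.5.

σ₀² = 23.5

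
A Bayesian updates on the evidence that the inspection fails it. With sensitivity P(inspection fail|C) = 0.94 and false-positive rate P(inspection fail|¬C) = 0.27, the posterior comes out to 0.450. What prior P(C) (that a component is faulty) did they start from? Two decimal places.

Bayes' rule in odds form gives O(C|E) = O(C)·[P(E|C)/P(E|¬C)], hence O(C) = O(C|E)/LR.
Posterior odds = 0.450/(1−0.450) = 0.8182. LR = 0.94/0.27 = 3.4815.
Prior odds = 0.8182/3.4815 = 0.2350, so P(C) = 0.2350/(1+0.2350) ≈ 0.19.

P(C) = 0.19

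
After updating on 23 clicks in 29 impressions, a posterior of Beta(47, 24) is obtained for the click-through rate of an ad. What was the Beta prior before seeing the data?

Beta(24, 18)

Beta is conjugate to the binomial likelihood: posterior = Beta(a+s, b+f).
Subtract the data counts: 47−23=24, 24−6=18.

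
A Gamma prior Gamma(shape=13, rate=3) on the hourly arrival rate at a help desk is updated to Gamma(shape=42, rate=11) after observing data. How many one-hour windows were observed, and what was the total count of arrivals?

A Gamma(α, β) prior (rate parametrization) on a Poisson rate with n observations summing to S gives posterior Gamma(α+S, β+n).
Matching: Σxᵢ = 42 − 13 = 29 and n = 11 − 3 = 8.

n = 8 one-hour windows with total 29 arrivals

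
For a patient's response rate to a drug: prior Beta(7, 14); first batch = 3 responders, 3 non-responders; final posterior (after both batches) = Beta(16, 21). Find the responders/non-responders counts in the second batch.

Sequential conjugate updates are equivalent to a single update on the pooled data, so total successes = posterior α − prior α and total failures = posterior β − prior β.
Total across both batches: 16−7=9 responders, 21−14=7 non-responders.
Subtract the first batch: 9−3=6 responders and 7−3=4 non-responders.

6 responders and 4 non-responders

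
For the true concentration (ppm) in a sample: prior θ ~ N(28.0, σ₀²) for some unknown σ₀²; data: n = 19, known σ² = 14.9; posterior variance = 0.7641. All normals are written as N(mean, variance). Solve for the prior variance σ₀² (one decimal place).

For the Normal–Normal model with known σ², precisions add: τ_n = τ₀ + n/σ².
So 1/σ₀² = 1/0.7641 − 19/14.9 = 1.308729 − 1.275168 = 0.033561.
Hence σ₀² = 1/0.033561 ≈ 29.8.

σ₀² = 29.8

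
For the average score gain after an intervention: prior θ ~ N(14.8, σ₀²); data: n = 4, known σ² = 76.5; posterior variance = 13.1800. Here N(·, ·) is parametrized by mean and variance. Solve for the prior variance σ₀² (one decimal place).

Posterior precision equals prior precision plus data precision: 1/σ_n² = 1/σ₀² + n/σ².
So 1/σ₀² = 1/13.1800 − 4/76.5 = 0.075873 − 0.052288 = 0.023585.
Hence σ₀² = 1/0.023585 ≈ 42.4.

σ₀² = 42.4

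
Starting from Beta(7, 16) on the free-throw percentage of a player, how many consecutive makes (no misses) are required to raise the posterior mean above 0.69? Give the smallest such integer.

After k makes and 0 misses the posterior is Beta(7+k, 16), with mean (7+k)/(7+16+k).
Set (7+k)/(23+k) > 0.69 and solve: k > (0.69·23 − 7)/(1 − 0.69) = 28.613.
The smallest integer exceeding 28.613 is 29, and checking k=29: (36)/(52) = 0.6923 > 0.69.

k = 29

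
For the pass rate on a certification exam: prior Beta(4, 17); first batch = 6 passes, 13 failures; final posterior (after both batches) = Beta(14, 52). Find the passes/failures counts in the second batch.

Sequential conjugate updates are equivalent to a single update on the pooled data, so total successes = posterior α − prior α and total failures = posterior β − prior β.
Total across both batches: 14−4=10 passes, 52−17=35 failures.
Subtract the first batch: 10−6=4 passes and 35−13=22 failures.

4 passes and 22 failures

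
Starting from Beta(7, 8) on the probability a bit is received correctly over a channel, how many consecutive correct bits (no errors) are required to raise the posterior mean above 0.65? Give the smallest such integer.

k = 8

After k correct bits and 0 errors the posterior is Beta(7+k, 8), with mean (7+k)/(7+8+k).
Set (7+k)/(15+k) > 0.65 and solve: k > (0.65·15 − 7)/(1 − 0.65) = 7.857.
The smallest integer exceeding 7.857 is 8, and checking k=8: (15)/(23) = 0.6522 > 0.65.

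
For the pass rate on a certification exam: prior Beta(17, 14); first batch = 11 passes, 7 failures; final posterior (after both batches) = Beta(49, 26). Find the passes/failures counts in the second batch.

21 passes and 5 failures

Sequential conjugate updates are equivalent to a single update on the pooled data, so total successes = posterior α − prior α and total failures = posterior β − prior β.
Total across both batches: 49−17=32 passes, 26−14=12 failures.
Subtract the first batch: 32−11=21 passes and 12−7=5 failures.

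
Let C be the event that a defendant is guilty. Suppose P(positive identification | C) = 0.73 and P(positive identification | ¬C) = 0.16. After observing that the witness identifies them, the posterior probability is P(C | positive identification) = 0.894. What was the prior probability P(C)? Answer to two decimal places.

In odds form, posterior odds = prior odds × likelihood ratio, so prior odds = posterior odds ÷ LR.
Posterior odds = 0.894/(1−0.894) = 8.4340. LR = 0.73/0.16 = 4.5625.
Prior odds = 8.4340/4.5625 = 1.8485, so P(C) = 1.8485/(1+1.8485) ≈ 0.65.

P(C) = 0.65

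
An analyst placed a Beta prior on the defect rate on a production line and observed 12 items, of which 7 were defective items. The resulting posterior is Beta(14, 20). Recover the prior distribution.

Beta is conjugate to the binomial likelihood: posterior = Beta(a+s, b+f).
So a = 14 − 7 = 7 and b = 20 − 5 = 15.

Beta(7, 15)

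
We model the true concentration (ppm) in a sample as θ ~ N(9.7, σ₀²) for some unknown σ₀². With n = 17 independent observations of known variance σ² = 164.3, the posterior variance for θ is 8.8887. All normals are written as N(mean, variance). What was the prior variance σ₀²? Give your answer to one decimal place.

For the Normal–Normal model with known σ², precisions add: τ_n = τ₀ + n/σ².
So 1/σ₀² = 1/8.8887 − 17/164.3 = 0.112502 − 0.103469 = 0.009033.
Hence σ₀² = 1/0.009033 ≈ 110.7.

σ₀² = 110.7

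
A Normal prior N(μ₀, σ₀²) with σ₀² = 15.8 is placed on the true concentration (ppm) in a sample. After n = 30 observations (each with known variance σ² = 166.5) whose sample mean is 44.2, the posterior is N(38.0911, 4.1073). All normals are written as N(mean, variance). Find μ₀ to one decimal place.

The posterior mean is a precision-weighted average: μ_n = (τ₀μ₀ + τ_data·x̄)/(τ₀+τ_data), with τ₀=1/σ₀² and τ_data=n/σ².
Here τ₀ = 1/15.8 = 0.063291 and τ_data = 30/166.5 = 0.180180, so τ_n = 0.243471.
Rearranging for μ₀: μ₀ = (μ_n·τ_n − τ_data·x̄)/τ₀ = (38.0911·0.243471 − 0.180180·44.2) / 0.063291 = 1.310122/0.063291 ≈ 20.7.

μ₀ = 20.7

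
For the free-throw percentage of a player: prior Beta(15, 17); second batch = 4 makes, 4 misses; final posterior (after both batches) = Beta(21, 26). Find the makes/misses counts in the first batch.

Because Beta–binomial updating is additive in the counts, the combined data contributed (α_post−α_prior, β_post−β_prior) successes and failures.
Total across both batches: 21−15=6 makes, 26−17=9 misses.
Subtract the second batch: 6−4=2 makes and 9−4=5 misses.

2 makes and 5 misses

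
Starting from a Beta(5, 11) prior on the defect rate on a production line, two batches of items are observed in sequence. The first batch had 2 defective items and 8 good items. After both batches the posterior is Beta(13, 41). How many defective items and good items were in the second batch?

Because Beta–binomial updating is additive in the counts, the combined data contributed (α_post−α_prior, β_post−β_prior) successes and failures.
Total across both batches: 13−5=8 defective items, 41−11=30 good items.
Subtract the first batch: 8−2=6 defective items and 30−8=22 good items.

6 defective items and 22 good items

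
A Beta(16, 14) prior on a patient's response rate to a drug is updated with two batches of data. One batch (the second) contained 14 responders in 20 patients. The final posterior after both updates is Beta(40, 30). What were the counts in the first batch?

Sequential conjugate updates are equivalent to a single update on the pooled data, so total successes = posterior α − prior α and total failures = posterior β − prior β.
Total across both batches: 40−16=24 responders, 30−14=16 non-responders.
Subtract the second batch: 24−14=10 responders and 16−6=10 non-responders.

10 responders and 10 non-responders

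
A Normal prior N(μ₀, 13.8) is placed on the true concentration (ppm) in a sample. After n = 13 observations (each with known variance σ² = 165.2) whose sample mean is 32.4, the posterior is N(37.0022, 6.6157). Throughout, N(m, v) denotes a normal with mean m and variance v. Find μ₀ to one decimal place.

μ₀ = 42.0

With known observation variance, the Normal–Normal posterior has precision τ_n = τ₀ + n/σ² and mean μ_n = (τ₀μ₀ + (n/σ²)x̄)/τ_n.
Here τ₀ = 1/13.8 = 0.072464 and τ_data = 13/165.2 = 0.078692, so τ_n = 0.151156.
Rearranging for μ₀: μ₀ = (μ_n·τ_n − τ_data·x̄)/τ₀ = (37.0022·0.151156 − 0.078692·32.4) / 0.072464 = 3.043484/0.072464 ≈ 42.0.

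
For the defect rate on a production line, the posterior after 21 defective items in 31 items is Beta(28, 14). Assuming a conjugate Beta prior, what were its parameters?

A Beta(α, β) prior with s successes and f failures in binomial data gives a Beta(α+s, β+f) posterior.
Subtract the data counts: 28−21=7, 14−10=4.

Beta(7, 4)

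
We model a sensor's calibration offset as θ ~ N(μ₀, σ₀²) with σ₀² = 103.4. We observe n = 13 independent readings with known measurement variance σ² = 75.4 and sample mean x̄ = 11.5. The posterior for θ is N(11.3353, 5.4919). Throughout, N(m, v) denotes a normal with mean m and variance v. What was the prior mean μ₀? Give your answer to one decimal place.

The posterior mean is a precision-weighted average: μ_n = (τ₀μ₀ + τ_data·x̄)/(τ₀+τ_data), with τ₀=1/σ₀² and τ_data=n/σ².
Here τ₀ = 1/103.4 = 0.009671 and τ_data = 13/75.4 = 0.172414, so τ_n = 0.182085.
Rearranging for μ₀: μ₀ = (μ_n·τ_n − τ_data·x̄)/τ₀ = (11.3353·0.182085 − 0.172414·11.5) / 0.009671 = 0.081227/0.009671 ≈ 8.4.

μ₀ = 8.4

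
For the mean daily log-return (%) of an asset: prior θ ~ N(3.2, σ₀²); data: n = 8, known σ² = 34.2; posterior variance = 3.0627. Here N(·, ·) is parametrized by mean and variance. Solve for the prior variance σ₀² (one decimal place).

σ₀² = 10.8

For the Normal–Normal model with known σ², precisions add: τ_n = τ₀ + n/σ².
So 1/σ₀² = 1/3.0627 − 8/34.2 = 0.326509 − 0.233918 = 0.092591.
Hence σ₀² = 1/0.092591 ≈ 10.8.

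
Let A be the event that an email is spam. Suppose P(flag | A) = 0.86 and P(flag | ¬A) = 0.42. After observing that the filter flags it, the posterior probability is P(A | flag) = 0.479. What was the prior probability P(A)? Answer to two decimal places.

P(A) = 0.31

In odds form, posterior odds = prior odds × likelihood ratio, so prior odds = posterior odds ÷ LR.
Posterior odds = 0.479/(1−0.479) = 0.9194. LR = 0.86/0.42 = 2.0476.
Prior odds = 0.9194/2.0476 = 0.4490, so P(A) = 0.4490/(1+0.4490) ≈ 0.31.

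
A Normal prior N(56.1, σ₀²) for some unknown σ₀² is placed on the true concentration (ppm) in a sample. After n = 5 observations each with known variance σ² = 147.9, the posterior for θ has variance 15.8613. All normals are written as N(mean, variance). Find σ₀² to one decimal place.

Posterior precision equals prior precision plus data precision: 1/σ_n² = 1/σ₀² + n/σ².
So 1/σ₀² = 1/15.8613 − 5/147.9 = 0.063047 − 0.033807 = 0.029240.
Hence σ₀² = 1/0.029240 ≈ 34.2.

σ₀² = 34.2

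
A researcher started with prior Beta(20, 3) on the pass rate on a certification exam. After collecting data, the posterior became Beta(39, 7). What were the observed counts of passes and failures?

19 passes and 4 failures

Beta is conjugate to the binomial likelihood: posterior = Beta(a+s, b+f).
So s = 39 − 20 = 19 and f = 7 − 3 = 4.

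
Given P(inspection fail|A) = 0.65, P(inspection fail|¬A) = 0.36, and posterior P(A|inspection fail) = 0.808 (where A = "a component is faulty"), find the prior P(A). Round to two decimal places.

Bayes' rule in odds form gives O(A|E) = O(A)·[P(E|A)/P(E|¬A)], hence O(A) = O(A|E)/LR.
Posterior odds = 0.808/(1−0.808) = 4.2083. LR = 0.65/0.36 = 1.8056.
Prior odds = 4.2083/1.8056 = 2.3307, so P(A) = 2.3307/(1+2.3307) ≈ 0.70.

P(A) = 0.70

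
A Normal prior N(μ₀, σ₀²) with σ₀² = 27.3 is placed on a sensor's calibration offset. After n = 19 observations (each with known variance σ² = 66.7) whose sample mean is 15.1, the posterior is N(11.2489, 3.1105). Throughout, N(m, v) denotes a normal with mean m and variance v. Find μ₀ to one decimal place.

With known observation variance, the Normal–Normal posterior has precision τ_n = τ₀ + n/σ² and mean μ_n = (τ₀μ₀ + (n/σ²)x̄)/τ_n.
Here τ₀ = 1/27.3 = 0.036630 and τ_data = 19/66.7 = 0.284858, so τ_n = 0.321488.
Rearranging for μ₀: μ₀ = (μ_n·τ_n − τ_data·x̄)/τ₀ = (11.2489·0.321488 − 0.284858·15.1) / 0.036630 = -0.684969/0.036630 ≈ -18.7.

μ₀ = -18.7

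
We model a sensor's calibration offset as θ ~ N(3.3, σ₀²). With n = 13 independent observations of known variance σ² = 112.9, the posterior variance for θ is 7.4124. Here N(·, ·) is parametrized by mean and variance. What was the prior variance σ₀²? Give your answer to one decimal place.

σ₀² = 50.6

Posterior precision equals prior precision plus data precision: 1/σ_n² = 1/σ₀² + n/σ².
So 1/σ₀² = 1/7.4124 − 13/112.9 = 0.134909 − 0.115146 = 0.019763.
Hence σ₀² = 1/0.019763 ≈ 50.6.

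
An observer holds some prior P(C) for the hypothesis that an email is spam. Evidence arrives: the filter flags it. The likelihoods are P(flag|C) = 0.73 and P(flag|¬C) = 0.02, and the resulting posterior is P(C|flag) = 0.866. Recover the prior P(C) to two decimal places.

Bayes' rule in odds form gives O(C|E) = O(C)·[P(E|C)/P(E|¬C)], hence O(C) = O(C|E)/LR.
Posterior odds = 0.866/(1−0.866) = 6.4627. LR = 0.73/0.02 = 36.5000.
Prior odds = 6.4627/36.5000 = 0.1771, so P(C) = 0.1771/(1+0.1771) ≈ 0.15.

P(C) = 0.15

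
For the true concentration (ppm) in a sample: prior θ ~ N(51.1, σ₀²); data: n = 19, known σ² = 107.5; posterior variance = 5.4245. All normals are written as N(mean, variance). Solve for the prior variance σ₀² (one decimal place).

σ₀² = 131.5

Posterior precision equals prior precision plus data precision: 1/σ_n² = 1/σ₀² + n/σ².
So 1/σ₀² = 1/5.4245 − 19/107.5 = 0.184349 − 0.176744 = 0.007605.
Hence σ₀² = 1/0.007605 ≈ 131.5.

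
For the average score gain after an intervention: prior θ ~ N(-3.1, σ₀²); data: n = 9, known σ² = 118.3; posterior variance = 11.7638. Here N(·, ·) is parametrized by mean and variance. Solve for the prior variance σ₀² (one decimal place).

σ₀² = 112.0

For the Normal–Normal model with known σ², precisions add: τ_n = τ₀ + n/σ².
So 1/σ₀² = 1/11.7638 − 9/118.3 = 0.085007 − 0.076078 = 0.008929.
Hence σ₀² = 1/0.008929 ≈ 112.0.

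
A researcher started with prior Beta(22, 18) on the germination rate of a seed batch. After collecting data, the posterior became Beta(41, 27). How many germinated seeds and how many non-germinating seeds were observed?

Beta is conjugate to the binomial likelihood: posterior = Beta(α+s, β+f).
Match parameters: s=41−22=19, f=27−18=9.

19 germinated seeds and 9 non-germinating seeds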